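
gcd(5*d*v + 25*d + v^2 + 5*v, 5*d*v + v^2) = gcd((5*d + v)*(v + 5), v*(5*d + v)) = 5*d + v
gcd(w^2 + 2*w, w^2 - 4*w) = w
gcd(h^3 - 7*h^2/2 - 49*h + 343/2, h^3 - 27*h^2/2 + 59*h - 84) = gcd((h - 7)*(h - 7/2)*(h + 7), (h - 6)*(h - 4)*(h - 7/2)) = h - 7/2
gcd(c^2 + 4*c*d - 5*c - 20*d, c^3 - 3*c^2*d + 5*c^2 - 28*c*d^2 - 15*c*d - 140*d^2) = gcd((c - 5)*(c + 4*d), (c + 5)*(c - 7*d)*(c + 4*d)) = c + 4*d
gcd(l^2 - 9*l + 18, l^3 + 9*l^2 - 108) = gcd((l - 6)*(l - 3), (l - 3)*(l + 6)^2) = l - 3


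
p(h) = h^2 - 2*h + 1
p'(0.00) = -2.00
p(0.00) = 1.00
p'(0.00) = -2.00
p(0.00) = 1.00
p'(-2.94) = -7.88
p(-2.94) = 15.52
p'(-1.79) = -5.58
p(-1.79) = 7.78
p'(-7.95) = -17.90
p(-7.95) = 80.10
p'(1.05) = 0.10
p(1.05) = 0.00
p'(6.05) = 10.10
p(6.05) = 25.50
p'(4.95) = 7.90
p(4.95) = 15.60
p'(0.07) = -1.86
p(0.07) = 0.86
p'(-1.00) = -4.00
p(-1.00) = 4.00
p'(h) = 2*h - 2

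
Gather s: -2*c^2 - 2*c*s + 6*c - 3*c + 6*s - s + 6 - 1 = -2*c^2 + 3*c + s*(5 - 2*c) + 5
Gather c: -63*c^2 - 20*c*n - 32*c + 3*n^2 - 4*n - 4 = -63*c^2 + c*(-20*n - 32) + 3*n^2 - 4*n - 4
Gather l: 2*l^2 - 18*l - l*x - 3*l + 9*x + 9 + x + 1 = 2*l^2 + l*(-x - 21) + 10*x + 10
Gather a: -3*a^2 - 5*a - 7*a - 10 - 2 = -3*a^2 - 12*a - 12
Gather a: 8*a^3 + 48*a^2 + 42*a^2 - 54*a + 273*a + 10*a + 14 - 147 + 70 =8*a^3 + 90*a^2 + 229*a - 63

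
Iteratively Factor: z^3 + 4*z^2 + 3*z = (z + 1)*(z^2 + 3*z) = (z + 1)*(z + 3)*(z)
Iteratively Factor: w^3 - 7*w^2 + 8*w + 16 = (w - 4)*(w^2 - 3*w - 4) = (w - 4)*(w + 1)*(w - 4)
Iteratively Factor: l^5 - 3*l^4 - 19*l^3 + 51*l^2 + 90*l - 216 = (l + 3)*(l^4 - 6*l^3 - l^2 + 54*l - 72) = (l - 3)*(l + 3)*(l^3 - 3*l^2 - 10*l + 24) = (l - 4)*(l - 3)*(l + 3)*(l^2 + l - 6) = (l - 4)*(l - 3)*(l + 3)^2*(l - 2)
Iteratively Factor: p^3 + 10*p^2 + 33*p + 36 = (p + 4)*(p^2 + 6*p + 9) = (p + 3)*(p + 4)*(p + 3)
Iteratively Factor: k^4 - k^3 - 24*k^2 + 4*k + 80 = (k - 5)*(k^3 + 4*k^2 - 4*k - 16) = (k - 5)*(k - 2)*(k^2 + 6*k + 8) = (k - 5)*(k - 2)*(k + 4)*(k + 2)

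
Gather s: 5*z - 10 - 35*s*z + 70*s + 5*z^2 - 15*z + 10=s*(70 - 35*z) + 5*z^2 - 10*z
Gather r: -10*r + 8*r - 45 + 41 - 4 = -2*r - 8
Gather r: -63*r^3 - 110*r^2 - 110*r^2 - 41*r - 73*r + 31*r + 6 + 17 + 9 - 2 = -63*r^3 - 220*r^2 - 83*r + 30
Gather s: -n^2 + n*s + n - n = -n^2 + n*s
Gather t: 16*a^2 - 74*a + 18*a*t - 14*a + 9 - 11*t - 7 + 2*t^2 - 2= 16*a^2 - 88*a + 2*t^2 + t*(18*a - 11)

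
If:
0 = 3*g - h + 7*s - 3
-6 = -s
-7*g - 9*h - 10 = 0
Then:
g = -361/34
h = 243/34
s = 6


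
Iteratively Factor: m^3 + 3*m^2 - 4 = (m - 1)*(m^2 + 4*m + 4) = (m - 1)*(m + 2)*(m + 2)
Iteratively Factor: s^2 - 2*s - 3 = (s - 3)*(s + 1)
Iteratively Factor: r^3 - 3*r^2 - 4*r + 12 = (r - 3)*(r^2 - 4) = (r - 3)*(r + 2)*(r - 2)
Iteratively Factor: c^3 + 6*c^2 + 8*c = (c + 2)*(c^2 + 4*c) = (c + 2)*(c + 4)*(c)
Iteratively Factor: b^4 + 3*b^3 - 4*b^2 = (b + 4)*(b^3 - b^2) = b*(b + 4)*(b^2 - b) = b^2*(b + 4)*(b - 1)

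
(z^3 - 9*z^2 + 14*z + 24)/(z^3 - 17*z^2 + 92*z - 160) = (z^2 - 5*z - 6)/(z^2 - 13*z + 40)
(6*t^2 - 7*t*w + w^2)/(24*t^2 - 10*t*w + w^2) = (t - w)/(4*t - w)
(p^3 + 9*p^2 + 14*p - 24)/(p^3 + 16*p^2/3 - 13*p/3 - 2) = 3*(p + 4)/(3*p + 1)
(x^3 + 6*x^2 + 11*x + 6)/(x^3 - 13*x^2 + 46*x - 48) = (x^3 + 6*x^2 + 11*x + 6)/(x^3 - 13*x^2 + 46*x - 48)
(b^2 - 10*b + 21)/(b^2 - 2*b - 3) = (b - 7)/(b + 1)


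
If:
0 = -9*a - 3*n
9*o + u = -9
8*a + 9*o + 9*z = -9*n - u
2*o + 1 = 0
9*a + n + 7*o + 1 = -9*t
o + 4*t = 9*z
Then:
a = -151/390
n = 151/130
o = -1/2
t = 209/390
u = -9/2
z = 641/3510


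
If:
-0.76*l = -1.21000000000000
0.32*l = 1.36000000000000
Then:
No Solution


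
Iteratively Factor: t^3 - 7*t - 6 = (t + 2)*(t^2 - 2*t - 3) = (t - 3)*(t + 2)*(t + 1)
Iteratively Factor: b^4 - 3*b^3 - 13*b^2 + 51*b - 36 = (b - 1)*(b^3 - 2*b^2 - 15*b + 36) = (b - 3)*(b - 1)*(b^2 + b - 12) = (b - 3)^2*(b - 1)*(b + 4)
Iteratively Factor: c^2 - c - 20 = (c + 4)*(c - 5)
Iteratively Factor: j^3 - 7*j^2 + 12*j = (j - 3)*(j^2 - 4*j) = j*(j - 3)*(j - 4)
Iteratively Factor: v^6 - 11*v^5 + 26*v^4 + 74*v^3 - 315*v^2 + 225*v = (v - 5)*(v^5 - 6*v^4 - 4*v^3 + 54*v^2 - 45*v) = (v - 5)^2*(v^4 - v^3 - 9*v^2 + 9*v) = (v - 5)^2*(v - 1)*(v^3 - 9*v) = (v - 5)^2*(v - 1)*(v + 3)*(v^2 - 3*v) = (v - 5)^2*(v - 3)*(v - 1)*(v + 3)*(v)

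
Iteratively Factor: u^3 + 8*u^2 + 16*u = (u + 4)*(u^2 + 4*u) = (u + 4)^2*(u)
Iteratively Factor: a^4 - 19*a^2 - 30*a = (a + 2)*(a^3 - 2*a^2 - 15*a) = (a + 2)*(a + 3)*(a^2 - 5*a) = a*(a + 2)*(a + 3)*(a - 5)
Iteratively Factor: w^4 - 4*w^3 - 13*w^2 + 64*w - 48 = (w - 4)*(w^3 - 13*w + 12) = (w - 4)*(w + 4)*(w^2 - 4*w + 3) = (w - 4)*(w - 3)*(w + 4)*(w - 1)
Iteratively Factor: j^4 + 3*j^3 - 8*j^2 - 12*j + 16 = (j + 2)*(j^3 + j^2 - 10*j + 8) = (j - 1)*(j + 2)*(j^2 + 2*j - 8) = (j - 2)*(j - 1)*(j + 2)*(j + 4)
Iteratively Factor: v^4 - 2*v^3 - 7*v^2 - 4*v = (v + 1)*(v^3 - 3*v^2 - 4*v) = v*(v + 1)*(v^2 - 3*v - 4) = v*(v + 1)^2*(v - 4)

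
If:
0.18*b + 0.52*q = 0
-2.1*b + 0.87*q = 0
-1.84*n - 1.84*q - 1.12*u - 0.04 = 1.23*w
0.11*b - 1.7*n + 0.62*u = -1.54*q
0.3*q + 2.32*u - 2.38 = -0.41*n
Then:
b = 0.00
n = 0.35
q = 0.00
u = 0.96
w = -1.44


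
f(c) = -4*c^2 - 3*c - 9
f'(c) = -8*c - 3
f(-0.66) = -8.76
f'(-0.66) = 2.28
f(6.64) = -205.28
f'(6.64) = -56.12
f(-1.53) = -13.77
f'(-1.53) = 9.24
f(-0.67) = -8.79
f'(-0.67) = 2.36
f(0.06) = -9.19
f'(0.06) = -3.48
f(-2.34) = -23.88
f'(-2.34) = 15.72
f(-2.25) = -22.50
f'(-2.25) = 15.00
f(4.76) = -113.91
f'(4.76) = -41.08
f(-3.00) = -36.00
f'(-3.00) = 21.00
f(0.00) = -9.00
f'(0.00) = -3.00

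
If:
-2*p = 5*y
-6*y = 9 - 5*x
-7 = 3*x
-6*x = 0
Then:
No Solution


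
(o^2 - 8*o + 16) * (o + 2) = o^3 - 6*o^2 + 32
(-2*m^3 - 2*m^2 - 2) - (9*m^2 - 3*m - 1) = -2*m^3 - 11*m^2 + 3*m - 1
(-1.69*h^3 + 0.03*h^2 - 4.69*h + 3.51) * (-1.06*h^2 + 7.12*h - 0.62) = 1.7914*h^5 - 12.0646*h^4 + 6.2328*h^3 - 37.132*h^2 + 27.899*h - 2.1762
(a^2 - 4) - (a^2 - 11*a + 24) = 11*a - 28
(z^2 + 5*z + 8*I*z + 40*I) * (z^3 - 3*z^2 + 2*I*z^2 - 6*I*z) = z^5 + 2*z^4 + 10*I*z^4 - 31*z^3 + 20*I*z^3 - 32*z^2 - 150*I*z^2 + 240*z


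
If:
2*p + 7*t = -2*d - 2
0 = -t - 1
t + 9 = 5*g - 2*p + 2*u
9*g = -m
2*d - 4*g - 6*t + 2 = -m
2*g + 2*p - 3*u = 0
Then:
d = 225/64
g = 37/32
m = -333/32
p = -65/64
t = -1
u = 3/32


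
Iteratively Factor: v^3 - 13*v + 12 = (v + 4)*(v^2 - 4*v + 3) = (v - 1)*(v + 4)*(v - 3)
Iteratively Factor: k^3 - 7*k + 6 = (k - 2)*(k^2 + 2*k - 3) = (k - 2)*(k - 1)*(k + 3)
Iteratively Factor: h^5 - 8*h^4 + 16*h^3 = (h)*(h^4 - 8*h^3 + 16*h^2) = h*(h - 4)*(h^3 - 4*h^2) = h^2*(h - 4)*(h^2 - 4*h) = h^3*(h - 4)*(h - 4)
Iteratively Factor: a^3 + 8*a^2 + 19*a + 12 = (a + 3)*(a^2 + 5*a + 4) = (a + 1)*(a + 3)*(a + 4)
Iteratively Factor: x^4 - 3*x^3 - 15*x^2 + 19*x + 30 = (x - 5)*(x^3 + 2*x^2 - 5*x - 6) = (x - 5)*(x - 2)*(x^2 + 4*x + 3) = (x - 5)*(x - 2)*(x + 1)*(x + 3)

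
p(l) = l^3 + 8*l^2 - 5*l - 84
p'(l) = 3*l^2 + 16*l - 5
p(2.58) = -26.48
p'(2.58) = 56.25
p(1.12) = -78.16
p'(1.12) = 16.68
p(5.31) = 264.74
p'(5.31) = 164.55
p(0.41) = -84.64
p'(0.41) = 2.06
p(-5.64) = 19.27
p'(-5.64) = 0.19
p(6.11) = 412.21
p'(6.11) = 204.76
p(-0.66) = -77.50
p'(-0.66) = -14.25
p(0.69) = -83.31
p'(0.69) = 7.47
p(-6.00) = 18.00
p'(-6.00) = 7.00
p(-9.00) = -120.00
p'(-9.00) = 94.00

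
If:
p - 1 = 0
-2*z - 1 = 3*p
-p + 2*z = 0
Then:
No Solution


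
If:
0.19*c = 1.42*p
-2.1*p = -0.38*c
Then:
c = 0.00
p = 0.00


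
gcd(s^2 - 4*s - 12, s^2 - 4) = s + 2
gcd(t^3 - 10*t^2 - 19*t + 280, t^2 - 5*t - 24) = t - 8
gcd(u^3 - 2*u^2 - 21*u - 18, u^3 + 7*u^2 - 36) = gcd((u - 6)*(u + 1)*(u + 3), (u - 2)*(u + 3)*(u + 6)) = u + 3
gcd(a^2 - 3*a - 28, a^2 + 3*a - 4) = a + 4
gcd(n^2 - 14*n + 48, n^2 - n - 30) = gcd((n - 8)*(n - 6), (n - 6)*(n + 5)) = n - 6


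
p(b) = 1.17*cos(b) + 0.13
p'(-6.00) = -0.33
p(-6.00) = 1.25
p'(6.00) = 0.33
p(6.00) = 1.25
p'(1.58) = -1.17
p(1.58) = 0.12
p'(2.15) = -0.98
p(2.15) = -0.51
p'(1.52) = -1.17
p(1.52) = 0.19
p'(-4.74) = -1.17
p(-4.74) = 0.16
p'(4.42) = 1.12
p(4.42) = -0.21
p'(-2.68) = 0.52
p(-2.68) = -0.92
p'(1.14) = -1.06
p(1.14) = 0.62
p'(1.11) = -1.05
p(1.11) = 0.65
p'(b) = -1.17*sin(b)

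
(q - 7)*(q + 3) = q^2 - 4*q - 21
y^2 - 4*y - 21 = (y - 7)*(y + 3)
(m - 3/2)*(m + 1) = m^2 - m/2 - 3/2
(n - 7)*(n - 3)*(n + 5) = n^3 - 5*n^2 - 29*n + 105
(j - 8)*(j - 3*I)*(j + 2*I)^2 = j^4 - 8*j^3 + I*j^3 + 8*j^2 - 8*I*j^2 - 64*j + 12*I*j - 96*I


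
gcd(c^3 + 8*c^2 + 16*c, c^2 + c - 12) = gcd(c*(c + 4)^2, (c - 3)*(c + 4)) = c + 4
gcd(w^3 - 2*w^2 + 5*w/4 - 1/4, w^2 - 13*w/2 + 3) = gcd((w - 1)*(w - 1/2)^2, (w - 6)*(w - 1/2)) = w - 1/2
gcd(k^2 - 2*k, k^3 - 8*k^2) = k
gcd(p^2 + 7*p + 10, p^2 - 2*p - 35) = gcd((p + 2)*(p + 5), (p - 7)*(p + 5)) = p + 5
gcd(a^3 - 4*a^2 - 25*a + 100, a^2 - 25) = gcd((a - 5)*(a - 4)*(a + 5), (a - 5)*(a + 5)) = a^2 - 25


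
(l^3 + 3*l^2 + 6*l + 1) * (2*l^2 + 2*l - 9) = 2*l^5 + 8*l^4 + 9*l^3 - 13*l^2 - 52*l - 9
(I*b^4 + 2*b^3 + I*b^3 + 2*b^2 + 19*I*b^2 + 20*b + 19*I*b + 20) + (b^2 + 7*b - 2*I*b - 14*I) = I*b^4 + 2*b^3 + I*b^3 + 3*b^2 + 19*I*b^2 + 27*b + 17*I*b + 20 - 14*I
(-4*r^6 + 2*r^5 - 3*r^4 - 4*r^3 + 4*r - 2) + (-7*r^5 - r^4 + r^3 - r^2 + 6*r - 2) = -4*r^6 - 5*r^5 - 4*r^4 - 3*r^3 - r^2 + 10*r - 4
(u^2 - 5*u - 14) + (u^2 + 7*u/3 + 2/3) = 2*u^2 - 8*u/3 - 40/3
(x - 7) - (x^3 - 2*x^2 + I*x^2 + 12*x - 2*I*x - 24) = -x^3 + 2*x^2 - I*x^2 - 11*x + 2*I*x + 17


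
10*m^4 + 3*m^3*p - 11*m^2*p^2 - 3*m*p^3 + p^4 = (-5*m + p)*(-m + p)*(m + p)*(2*m + p)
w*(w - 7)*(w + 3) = w^3 - 4*w^2 - 21*w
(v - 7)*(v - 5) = v^2 - 12*v + 35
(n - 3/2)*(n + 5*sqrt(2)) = n^2 - 3*n/2 + 5*sqrt(2)*n - 15*sqrt(2)/2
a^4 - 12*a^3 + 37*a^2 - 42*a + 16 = (a - 8)*(a - 2)*(a - 1)^2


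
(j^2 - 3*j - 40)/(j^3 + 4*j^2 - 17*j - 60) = (j - 8)/(j^2 - j - 12)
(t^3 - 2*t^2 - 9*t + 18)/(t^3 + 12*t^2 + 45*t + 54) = (t^2 - 5*t + 6)/(t^2 + 9*t + 18)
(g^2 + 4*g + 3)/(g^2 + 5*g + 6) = (g + 1)/(g + 2)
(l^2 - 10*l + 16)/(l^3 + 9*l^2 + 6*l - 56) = (l - 8)/(l^2 + 11*l + 28)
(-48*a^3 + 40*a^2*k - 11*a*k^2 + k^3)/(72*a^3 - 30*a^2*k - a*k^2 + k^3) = (-4*a + k)/(6*a + k)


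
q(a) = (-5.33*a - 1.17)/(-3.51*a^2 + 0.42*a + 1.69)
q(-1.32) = -1.18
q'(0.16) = -3.71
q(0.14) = -1.14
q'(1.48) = -2.13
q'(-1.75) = -0.54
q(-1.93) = -0.75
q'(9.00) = -0.02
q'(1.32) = -3.47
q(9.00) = 0.18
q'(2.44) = -0.42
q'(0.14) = -3.55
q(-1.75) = -0.83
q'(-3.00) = -0.16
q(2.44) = 0.78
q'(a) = (-5.33*a - 1.17)*(7.02*a - 0.42)/(-3.51*a^2 + 0.42*a + 1.69)^2 - 5.33/(-3.51*a^2 + 0.42*a + 1.69) = (18.7083*a^2 - 2.2386*a - (5.33*a + 1.17)*(7.02*a - 0.42) - 9.0077)/(-3.51*a^2 + 0.42*a + 1.69)^2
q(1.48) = 1.68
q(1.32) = 2.12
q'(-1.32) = -1.22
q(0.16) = -1.21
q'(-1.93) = -0.42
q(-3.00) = -0.48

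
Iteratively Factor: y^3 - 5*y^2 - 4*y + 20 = (y - 5)*(y^2 - 4) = (y - 5)*(y - 2)*(y + 2)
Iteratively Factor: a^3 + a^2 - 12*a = (a - 3)*(a^2 + 4*a) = (a - 3)*(a + 4)*(a)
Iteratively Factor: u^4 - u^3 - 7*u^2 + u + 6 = (u - 1)*(u^3 - 7*u - 6) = (u - 3)*(u - 1)*(u^2 + 3*u + 2) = (u - 3)*(u - 1)*(u + 1)*(u + 2)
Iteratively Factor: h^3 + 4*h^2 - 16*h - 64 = (h - 4)*(h^2 + 8*h + 16) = (h - 4)*(h + 4)*(h + 4)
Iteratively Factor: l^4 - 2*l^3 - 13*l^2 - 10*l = (l + 2)*(l^3 - 4*l^2 - 5*l) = (l - 5)*(l + 2)*(l^2 + l) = l*(l - 5)*(l + 2)*(l + 1)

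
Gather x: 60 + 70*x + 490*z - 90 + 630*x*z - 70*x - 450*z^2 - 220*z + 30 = 630*x*z - 450*z^2 + 270*z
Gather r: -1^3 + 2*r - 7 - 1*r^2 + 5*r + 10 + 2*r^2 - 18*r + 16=r^2 - 11*r + 18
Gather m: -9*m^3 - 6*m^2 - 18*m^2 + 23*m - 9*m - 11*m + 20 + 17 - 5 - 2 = -9*m^3 - 24*m^2 + 3*m + 30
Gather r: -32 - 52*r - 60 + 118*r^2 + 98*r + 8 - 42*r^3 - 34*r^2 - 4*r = -42*r^3 + 84*r^2 + 42*r - 84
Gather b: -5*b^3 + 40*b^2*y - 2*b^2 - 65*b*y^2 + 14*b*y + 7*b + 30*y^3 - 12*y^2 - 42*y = -5*b^3 + b^2*(40*y - 2) + b*(-65*y^2 + 14*y + 7) + 30*y^3 - 12*y^2 - 42*y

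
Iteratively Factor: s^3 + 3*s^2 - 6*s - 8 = (s + 4)*(s^2 - s - 2) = (s - 2)*(s + 4)*(s + 1)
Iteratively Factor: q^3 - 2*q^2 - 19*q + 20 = (q - 5)*(q^2 + 3*q - 4) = (q - 5)*(q - 1)*(q + 4)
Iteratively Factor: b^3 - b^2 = (b)*(b^2 - b) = b^2*(b - 1)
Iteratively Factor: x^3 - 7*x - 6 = (x + 2)*(x^2 - 2*x - 3) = (x + 1)*(x + 2)*(x - 3)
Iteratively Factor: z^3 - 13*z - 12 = (z + 1)*(z^2 - z - 12) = (z - 4)*(z + 1)*(z + 3)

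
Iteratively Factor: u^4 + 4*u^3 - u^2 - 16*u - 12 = (u + 1)*(u^3 + 3*u^2 - 4*u - 12) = (u + 1)*(u + 3)*(u^2 - 4) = (u + 1)*(u + 2)*(u + 3)*(u - 2)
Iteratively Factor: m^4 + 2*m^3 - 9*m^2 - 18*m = (m + 3)*(m^3 - m^2 - 6*m) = (m - 3)*(m + 3)*(m^2 + 2*m) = m*(m - 3)*(m + 3)*(m + 2)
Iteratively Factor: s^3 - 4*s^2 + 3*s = (s - 1)*(s^2 - 3*s) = s*(s - 1)*(s - 3)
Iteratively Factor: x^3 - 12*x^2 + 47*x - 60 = (x - 5)*(x^2 - 7*x + 12) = (x - 5)*(x - 3)*(x - 4)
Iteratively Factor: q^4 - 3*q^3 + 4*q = (q)*(q^3 - 3*q^2 + 4) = q*(q - 2)*(q^2 - q - 2) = q*(q - 2)*(q + 1)*(q - 2)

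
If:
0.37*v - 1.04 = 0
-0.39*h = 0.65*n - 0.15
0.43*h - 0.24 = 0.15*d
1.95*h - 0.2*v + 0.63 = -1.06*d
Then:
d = -0.66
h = 0.33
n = 0.03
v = 2.81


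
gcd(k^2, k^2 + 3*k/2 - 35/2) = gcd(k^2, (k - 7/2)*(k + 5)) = 1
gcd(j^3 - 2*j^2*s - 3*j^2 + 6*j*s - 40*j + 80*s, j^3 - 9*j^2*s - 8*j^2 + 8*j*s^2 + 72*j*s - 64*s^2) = j - 8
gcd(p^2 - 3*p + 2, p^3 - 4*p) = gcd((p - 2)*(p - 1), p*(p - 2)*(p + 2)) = p - 2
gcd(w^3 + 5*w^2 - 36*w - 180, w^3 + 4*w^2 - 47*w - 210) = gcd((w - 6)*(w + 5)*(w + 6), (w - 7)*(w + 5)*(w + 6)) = w^2 + 11*w + 30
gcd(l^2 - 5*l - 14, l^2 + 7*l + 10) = l + 2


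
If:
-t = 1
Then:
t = -1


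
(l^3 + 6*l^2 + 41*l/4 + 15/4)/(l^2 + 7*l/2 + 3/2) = l + 5/2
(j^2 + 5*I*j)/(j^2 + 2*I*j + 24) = j*(j + 5*I)/(j^2 + 2*I*j + 24)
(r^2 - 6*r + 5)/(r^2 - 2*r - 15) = (r - 1)/(r + 3)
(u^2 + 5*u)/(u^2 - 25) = u/(u - 5)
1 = 1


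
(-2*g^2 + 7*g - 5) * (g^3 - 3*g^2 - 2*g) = -2*g^5 + 13*g^4 - 22*g^3 + g^2 + 10*g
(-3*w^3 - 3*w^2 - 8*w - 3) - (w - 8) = -3*w^3 - 3*w^2 - 9*w + 5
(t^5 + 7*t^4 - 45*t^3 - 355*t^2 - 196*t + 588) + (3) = t^5 + 7*t^4 - 45*t^3 - 355*t^2 - 196*t + 591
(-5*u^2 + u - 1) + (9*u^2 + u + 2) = 4*u^2 + 2*u + 1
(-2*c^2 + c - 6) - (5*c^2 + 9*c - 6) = -7*c^2 - 8*c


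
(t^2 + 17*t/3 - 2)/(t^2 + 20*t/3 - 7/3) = (t + 6)/(t + 7)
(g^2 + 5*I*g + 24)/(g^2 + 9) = (g + 8*I)/(g + 3*I)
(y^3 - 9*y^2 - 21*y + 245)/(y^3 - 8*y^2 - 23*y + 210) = (y - 7)/(y - 6)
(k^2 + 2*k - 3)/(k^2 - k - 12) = (k - 1)/(k - 4)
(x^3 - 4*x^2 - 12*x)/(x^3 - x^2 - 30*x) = (x + 2)/(x + 5)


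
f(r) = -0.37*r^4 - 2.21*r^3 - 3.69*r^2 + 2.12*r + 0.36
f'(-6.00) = 127.40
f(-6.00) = -147.36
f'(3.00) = -119.65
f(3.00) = -116.13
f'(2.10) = -56.32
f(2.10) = -39.12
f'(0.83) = -9.42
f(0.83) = -1.86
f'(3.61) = -180.55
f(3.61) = -206.89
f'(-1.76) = 2.64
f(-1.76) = -6.30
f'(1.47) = -27.76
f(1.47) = -13.25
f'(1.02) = -13.88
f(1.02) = -4.06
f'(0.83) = -9.42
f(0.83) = -1.86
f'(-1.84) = 2.47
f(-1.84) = -6.51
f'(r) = -1.48*r^3 - 6.63*r^2 - 7.38*r + 2.12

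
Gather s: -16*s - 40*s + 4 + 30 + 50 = 84 - 56*s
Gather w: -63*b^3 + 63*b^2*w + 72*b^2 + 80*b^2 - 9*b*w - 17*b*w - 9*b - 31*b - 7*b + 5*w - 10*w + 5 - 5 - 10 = -63*b^3 + 152*b^2 - 47*b + w*(63*b^2 - 26*b - 5) - 10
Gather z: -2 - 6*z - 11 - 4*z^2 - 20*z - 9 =-4*z^2 - 26*z - 22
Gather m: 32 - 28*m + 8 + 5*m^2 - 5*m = 5*m^2 - 33*m + 40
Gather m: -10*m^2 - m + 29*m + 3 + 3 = -10*m^2 + 28*m + 6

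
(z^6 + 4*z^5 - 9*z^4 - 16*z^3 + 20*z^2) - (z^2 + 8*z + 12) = z^6 + 4*z^5 - 9*z^4 - 16*z^3 + 19*z^2 - 8*z - 12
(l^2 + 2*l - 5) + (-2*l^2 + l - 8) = -l^2 + 3*l - 13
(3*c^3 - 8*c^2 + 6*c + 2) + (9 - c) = 3*c^3 - 8*c^2 + 5*c + 11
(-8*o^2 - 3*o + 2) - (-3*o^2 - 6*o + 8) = -5*o^2 + 3*o - 6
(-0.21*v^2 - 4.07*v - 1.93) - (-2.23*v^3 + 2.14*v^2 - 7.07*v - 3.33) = 2.23*v^3 - 2.35*v^2 + 3.0*v + 1.4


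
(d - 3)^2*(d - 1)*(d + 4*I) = d^4 - 7*d^3 + 4*I*d^3 + 15*d^2 - 28*I*d^2 - 9*d + 60*I*d - 36*I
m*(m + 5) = m^2 + 5*m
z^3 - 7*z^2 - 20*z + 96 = (z - 8)*(z - 3)*(z + 4)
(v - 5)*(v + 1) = v^2 - 4*v - 5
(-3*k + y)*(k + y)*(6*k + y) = -18*k^3 - 15*k^2*y + 4*k*y^2 + y^3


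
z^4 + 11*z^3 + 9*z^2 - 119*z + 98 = (z - 2)*(z - 1)*(z + 7)^2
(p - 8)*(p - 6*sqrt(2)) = p^2 - 6*sqrt(2)*p - 8*p + 48*sqrt(2)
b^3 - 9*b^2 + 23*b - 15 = (b - 5)*(b - 3)*(b - 1)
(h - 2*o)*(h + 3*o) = h^2 + h*o - 6*o^2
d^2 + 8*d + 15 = (d + 3)*(d + 5)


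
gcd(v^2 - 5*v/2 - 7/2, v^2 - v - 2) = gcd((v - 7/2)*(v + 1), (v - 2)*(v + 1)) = v + 1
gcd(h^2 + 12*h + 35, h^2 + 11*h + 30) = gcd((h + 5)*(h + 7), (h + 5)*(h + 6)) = h + 5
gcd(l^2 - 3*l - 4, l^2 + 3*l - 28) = l - 4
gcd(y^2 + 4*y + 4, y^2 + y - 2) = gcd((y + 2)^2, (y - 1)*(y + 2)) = y + 2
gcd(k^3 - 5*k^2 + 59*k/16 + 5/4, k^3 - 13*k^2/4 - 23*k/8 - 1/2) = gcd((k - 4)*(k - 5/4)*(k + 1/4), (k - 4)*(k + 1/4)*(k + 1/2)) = k^2 - 15*k/4 - 1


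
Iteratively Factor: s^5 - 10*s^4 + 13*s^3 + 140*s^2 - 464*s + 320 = (s - 4)*(s^4 - 6*s^3 - 11*s^2 + 96*s - 80) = (s - 4)*(s - 1)*(s^3 - 5*s^2 - 16*s + 80) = (s - 5)*(s - 4)*(s - 1)*(s^2 - 16) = (s - 5)*(s - 4)*(s - 1)*(s + 4)*(s - 4)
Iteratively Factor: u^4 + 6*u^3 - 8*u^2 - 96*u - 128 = (u - 4)*(u^3 + 10*u^2 + 32*u + 32) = (u - 4)*(u + 2)*(u^2 + 8*u + 16) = (u - 4)*(u + 2)*(u + 4)*(u + 4)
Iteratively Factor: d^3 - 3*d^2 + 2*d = (d - 1)*(d^2 - 2*d) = (d - 2)*(d - 1)*(d)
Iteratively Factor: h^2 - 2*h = (h - 2)*(h)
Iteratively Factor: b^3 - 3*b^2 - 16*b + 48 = (b + 4)*(b^2 - 7*b + 12) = (b - 3)*(b + 4)*(b - 4)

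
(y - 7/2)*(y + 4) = y^2 + y/2 - 14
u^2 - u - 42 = (u - 7)*(u + 6)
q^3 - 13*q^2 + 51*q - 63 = (q - 7)*(q - 3)^2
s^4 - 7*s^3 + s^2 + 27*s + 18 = (s - 6)*(s - 3)*(s + 1)^2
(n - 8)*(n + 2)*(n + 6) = n^3 - 52*n - 96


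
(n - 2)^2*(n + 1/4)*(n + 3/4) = n^4 - 3*n^3 + 3*n^2/16 + 13*n/4 + 3/4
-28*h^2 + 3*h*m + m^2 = (-4*h + m)*(7*h + m)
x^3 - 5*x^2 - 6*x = x*(x - 6)*(x + 1)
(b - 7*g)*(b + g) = b^2 - 6*b*g - 7*g^2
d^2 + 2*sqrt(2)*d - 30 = (d - 3*sqrt(2))*(d + 5*sqrt(2))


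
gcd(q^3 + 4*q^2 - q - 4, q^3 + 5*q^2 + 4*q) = q^2 + 5*q + 4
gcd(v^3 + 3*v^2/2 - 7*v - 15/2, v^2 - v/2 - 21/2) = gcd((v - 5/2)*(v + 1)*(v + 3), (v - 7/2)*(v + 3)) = v + 3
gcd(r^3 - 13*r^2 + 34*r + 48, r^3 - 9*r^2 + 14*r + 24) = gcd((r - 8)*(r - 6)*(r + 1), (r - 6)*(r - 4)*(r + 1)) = r^2 - 5*r - 6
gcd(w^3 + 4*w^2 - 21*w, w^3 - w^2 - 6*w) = w^2 - 3*w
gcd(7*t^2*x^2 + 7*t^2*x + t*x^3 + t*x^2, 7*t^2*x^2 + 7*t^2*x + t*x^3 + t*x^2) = 7*t^2*x^2 + 7*t^2*x + t*x^3 + t*x^2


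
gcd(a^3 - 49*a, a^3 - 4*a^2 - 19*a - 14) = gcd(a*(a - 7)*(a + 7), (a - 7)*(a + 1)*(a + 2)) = a - 7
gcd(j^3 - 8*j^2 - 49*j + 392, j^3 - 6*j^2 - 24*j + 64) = j - 8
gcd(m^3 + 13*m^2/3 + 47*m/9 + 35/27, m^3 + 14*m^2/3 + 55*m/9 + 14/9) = m^2 + 8*m/3 + 7/9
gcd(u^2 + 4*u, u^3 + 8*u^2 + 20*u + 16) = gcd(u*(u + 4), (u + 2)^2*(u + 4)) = u + 4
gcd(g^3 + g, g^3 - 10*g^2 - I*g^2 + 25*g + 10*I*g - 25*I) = g - I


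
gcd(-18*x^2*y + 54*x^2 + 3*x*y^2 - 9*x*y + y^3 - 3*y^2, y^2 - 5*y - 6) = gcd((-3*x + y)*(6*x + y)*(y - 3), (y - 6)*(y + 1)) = 1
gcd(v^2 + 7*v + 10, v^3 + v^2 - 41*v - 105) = v + 5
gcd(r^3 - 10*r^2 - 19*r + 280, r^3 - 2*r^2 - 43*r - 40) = r^2 - 3*r - 40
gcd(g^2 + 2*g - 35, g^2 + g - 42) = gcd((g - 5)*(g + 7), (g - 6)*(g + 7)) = g + 7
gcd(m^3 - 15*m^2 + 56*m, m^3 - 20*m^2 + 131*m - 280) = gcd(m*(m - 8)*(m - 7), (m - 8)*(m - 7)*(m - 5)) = m^2 - 15*m + 56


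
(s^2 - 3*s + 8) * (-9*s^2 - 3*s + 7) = -9*s^4 + 24*s^3 - 56*s^2 - 45*s + 56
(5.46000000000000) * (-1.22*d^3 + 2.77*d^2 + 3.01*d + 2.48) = -6.6612*d^3 + 15.1242*d^2 + 16.4346*d + 13.5408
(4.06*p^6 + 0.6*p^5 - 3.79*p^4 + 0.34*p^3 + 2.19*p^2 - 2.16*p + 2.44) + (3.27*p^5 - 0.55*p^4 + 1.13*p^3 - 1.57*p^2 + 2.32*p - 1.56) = 4.06*p^6 + 3.87*p^5 - 4.34*p^4 + 1.47*p^3 + 0.62*p^2 + 0.16*p + 0.88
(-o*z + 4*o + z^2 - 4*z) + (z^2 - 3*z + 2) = -o*z + 4*o + 2*z^2 - 7*z + 2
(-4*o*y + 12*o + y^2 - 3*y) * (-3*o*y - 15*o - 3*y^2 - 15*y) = 12*o^2*y^2 + 24*o^2*y - 180*o^2 + 9*o*y^3 + 18*o*y^2 - 135*o*y - 3*y^4 - 6*y^3 + 45*y^2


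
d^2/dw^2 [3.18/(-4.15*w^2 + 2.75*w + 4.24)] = (-109.5351*w^2 + 72.5835*w + 3.18*(8.3*w - 2.75)*(16.6*w - 5.5) + 111.91056)/(-4.15*w^2 + 2.75*w + 4.24)^3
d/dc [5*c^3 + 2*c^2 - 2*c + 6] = 15*c^2 + 4*c - 2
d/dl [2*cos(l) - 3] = -2*sin(l)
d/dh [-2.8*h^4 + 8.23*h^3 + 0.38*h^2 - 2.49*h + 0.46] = -11.2*h^3 + 24.69*h^2 + 0.76*h - 2.49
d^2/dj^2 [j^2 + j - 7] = 2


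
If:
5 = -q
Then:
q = -5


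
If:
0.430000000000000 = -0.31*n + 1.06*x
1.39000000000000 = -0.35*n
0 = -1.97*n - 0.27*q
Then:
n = -3.97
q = 28.98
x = -0.76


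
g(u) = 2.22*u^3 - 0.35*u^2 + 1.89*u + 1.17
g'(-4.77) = 156.76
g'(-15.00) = 1510.89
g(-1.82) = -16.81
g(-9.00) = -1662.57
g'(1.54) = 16.61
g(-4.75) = -253.63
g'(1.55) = 16.81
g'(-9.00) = 547.65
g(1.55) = 11.53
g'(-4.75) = 155.48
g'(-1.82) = 25.22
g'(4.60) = 139.60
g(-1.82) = -16.81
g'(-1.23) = 12.83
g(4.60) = 218.54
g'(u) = 6.66*u^2 - 0.7*u + 1.89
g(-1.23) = -5.82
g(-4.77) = -256.75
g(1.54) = 11.36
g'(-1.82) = 25.22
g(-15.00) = -7598.43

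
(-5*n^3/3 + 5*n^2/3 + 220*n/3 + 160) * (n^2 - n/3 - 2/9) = -5*n^5/3 + 20*n^4/9 + 1975*n^3/27 + 3650*n^2/27 - 1880*n/27 - 320/9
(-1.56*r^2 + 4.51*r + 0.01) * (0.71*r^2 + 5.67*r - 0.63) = -1.1076*r^4 - 5.6431*r^3 + 26.5616*r^2 - 2.7846*r - 0.0063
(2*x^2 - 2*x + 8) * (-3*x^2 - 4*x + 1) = -6*x^4 - 2*x^3 - 14*x^2 - 34*x + 8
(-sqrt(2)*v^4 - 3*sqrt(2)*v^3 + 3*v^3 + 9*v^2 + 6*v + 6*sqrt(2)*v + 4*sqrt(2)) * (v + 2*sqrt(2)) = -sqrt(2)*v^5 - 3*sqrt(2)*v^4 - v^4 - 3*v^3 + 6*sqrt(2)*v^3 + 6*v^2 + 24*sqrt(2)*v^2 + 16*sqrt(2)*v + 24*v + 16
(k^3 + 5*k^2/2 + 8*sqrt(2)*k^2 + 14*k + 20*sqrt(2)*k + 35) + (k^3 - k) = 2*k^3 + 5*k^2/2 + 8*sqrt(2)*k^2 + 13*k + 20*sqrt(2)*k + 35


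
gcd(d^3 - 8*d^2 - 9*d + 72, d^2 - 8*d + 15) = d - 3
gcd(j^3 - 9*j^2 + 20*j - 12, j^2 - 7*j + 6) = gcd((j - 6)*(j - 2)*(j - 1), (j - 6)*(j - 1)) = j^2 - 7*j + 6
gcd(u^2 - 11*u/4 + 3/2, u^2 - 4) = u - 2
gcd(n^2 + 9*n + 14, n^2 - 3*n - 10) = n + 2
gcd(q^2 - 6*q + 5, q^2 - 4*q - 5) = q - 5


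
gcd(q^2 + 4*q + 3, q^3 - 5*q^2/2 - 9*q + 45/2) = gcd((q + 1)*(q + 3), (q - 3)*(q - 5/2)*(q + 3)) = q + 3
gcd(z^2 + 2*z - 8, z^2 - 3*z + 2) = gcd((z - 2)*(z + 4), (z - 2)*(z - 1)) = z - 2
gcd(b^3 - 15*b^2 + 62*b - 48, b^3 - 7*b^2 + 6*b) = b^2 - 7*b + 6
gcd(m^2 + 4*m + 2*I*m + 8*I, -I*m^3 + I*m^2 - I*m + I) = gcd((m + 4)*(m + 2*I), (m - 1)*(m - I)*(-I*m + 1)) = 1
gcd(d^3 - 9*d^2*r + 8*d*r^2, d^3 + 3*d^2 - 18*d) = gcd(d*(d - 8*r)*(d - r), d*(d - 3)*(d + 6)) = d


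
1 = 1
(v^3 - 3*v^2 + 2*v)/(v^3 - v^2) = (v - 2)/v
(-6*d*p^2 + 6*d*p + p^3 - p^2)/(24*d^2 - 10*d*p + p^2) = p*(p - 1)/(-4*d + p)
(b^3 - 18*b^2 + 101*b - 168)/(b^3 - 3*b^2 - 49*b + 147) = (b - 8)/(b + 7)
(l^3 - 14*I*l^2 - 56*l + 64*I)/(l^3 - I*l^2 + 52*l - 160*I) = (l^2 - 10*I*l - 16)/(l^2 + 3*I*l + 40)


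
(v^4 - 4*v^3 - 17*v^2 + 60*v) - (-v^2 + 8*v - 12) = v^4 - 4*v^3 - 16*v^2 + 52*v + 12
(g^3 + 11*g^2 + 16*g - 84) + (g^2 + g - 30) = g^3 + 12*g^2 + 17*g - 114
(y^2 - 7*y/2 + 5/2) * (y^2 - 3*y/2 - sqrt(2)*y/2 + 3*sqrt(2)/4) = y^4 - 5*y^3 - sqrt(2)*y^3/2 + 5*sqrt(2)*y^2/2 + 31*y^2/4 - 31*sqrt(2)*y/8 - 15*y/4 + 15*sqrt(2)/8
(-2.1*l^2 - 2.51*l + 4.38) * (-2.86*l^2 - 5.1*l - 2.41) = 6.006*l^4 + 17.8886*l^3 + 5.3352*l^2 - 16.2889*l - 10.5558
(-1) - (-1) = 0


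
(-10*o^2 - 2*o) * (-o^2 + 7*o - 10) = 10*o^4 - 68*o^3 + 86*o^2 + 20*o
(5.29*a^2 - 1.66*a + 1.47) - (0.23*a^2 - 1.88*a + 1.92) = 5.06*a^2 + 0.22*a - 0.45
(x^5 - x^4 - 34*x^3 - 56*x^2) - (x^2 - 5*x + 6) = x^5 - x^4 - 34*x^3 - 57*x^2 + 5*x - 6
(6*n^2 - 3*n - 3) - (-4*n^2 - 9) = 10*n^2 - 3*n + 6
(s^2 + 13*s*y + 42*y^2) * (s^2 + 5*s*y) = s^4 + 18*s^3*y + 107*s^2*y^2 + 210*s*y^3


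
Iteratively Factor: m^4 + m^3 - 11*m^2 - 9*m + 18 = (m - 1)*(m^3 + 2*m^2 - 9*m - 18) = (m - 1)*(m + 2)*(m^2 - 9) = (m - 1)*(m + 2)*(m + 3)*(m - 3)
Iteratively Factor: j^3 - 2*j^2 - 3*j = (j)*(j^2 - 2*j - 3) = j*(j - 3)*(j + 1)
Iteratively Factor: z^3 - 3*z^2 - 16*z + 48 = (z - 3)*(z^2 - 16) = (z - 4)*(z - 3)*(z + 4)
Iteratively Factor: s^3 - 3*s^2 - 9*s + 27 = (s + 3)*(s^2 - 6*s + 9) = (s - 3)*(s + 3)*(s - 3)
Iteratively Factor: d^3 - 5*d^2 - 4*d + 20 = (d + 2)*(d^2 - 7*d + 10) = (d - 2)*(d + 2)*(d - 5)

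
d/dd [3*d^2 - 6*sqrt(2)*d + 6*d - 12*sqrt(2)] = 6*d - 6*sqrt(2) + 6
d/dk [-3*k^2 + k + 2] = 1 - 6*k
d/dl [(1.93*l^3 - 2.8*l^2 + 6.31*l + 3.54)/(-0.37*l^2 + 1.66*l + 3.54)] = (-0.7141*l^4 + 6.4076*l^3 + 18.1833*l^2 - 17.2044*l + 16.461)/(0.1369*l^4 - 1.2284*l^3 + 0.136*l^2 + 11.7528*l + 12.5316)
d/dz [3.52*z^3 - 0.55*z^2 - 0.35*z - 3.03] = 10.56*z^2 - 1.1*z - 0.35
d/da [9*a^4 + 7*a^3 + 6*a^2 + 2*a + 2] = 36*a^3 + 21*a^2 + 12*a + 2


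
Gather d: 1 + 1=2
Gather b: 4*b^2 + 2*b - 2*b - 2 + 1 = 4*b^2 - 1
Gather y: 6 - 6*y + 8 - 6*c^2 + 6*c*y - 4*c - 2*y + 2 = -6*c^2 - 4*c + y*(6*c - 8) + 16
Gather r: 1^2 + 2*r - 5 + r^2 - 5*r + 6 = r^2 - 3*r + 2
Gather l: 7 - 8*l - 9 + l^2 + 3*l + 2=l^2 - 5*l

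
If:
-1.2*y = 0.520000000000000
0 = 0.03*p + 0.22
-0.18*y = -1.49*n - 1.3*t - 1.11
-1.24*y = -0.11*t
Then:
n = 3.46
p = -7.33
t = -4.88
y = -0.43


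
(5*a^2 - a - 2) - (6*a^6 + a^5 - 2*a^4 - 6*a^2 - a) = -6*a^6 - a^5 + 2*a^4 + 11*a^2 - 2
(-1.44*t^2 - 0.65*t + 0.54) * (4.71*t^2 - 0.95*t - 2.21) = -6.7824*t^4 - 1.6935*t^3 + 6.3433*t^2 + 0.9235*t - 1.1934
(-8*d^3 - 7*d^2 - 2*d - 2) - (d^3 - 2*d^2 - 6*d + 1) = -9*d^3 - 5*d^2 + 4*d - 3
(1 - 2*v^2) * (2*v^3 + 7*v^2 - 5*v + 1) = -4*v^5 - 14*v^4 + 12*v^3 + 5*v^2 - 5*v + 1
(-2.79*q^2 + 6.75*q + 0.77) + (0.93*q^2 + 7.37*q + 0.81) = -1.86*q^2 + 14.12*q + 1.58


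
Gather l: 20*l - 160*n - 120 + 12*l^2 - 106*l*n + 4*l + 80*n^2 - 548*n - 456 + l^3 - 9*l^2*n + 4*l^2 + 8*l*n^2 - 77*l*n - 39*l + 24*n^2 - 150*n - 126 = l^3 + l^2*(16 - 9*n) + l*(8*n^2 - 183*n - 15) + 104*n^2 - 858*n - 702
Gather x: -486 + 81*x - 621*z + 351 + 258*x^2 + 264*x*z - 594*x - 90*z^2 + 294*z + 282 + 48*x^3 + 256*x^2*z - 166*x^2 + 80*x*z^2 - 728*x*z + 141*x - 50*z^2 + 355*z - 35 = 48*x^3 + x^2*(256*z + 92) + x*(80*z^2 - 464*z - 372) - 140*z^2 + 28*z + 112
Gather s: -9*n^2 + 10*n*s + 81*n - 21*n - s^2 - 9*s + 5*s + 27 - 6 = -9*n^2 + 60*n - s^2 + s*(10*n - 4) + 21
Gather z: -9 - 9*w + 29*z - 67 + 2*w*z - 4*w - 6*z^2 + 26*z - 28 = -13*w - 6*z^2 + z*(2*w + 55) - 104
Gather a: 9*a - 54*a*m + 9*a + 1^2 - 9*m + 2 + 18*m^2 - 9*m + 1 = a*(18 - 54*m) + 18*m^2 - 18*m + 4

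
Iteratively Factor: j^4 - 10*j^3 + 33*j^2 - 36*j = (j - 4)*(j^3 - 6*j^2 + 9*j) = (j - 4)*(j - 3)*(j^2 - 3*j) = j*(j - 4)*(j - 3)*(j - 3)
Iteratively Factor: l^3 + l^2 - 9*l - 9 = (l + 1)*(l^2 - 9) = (l - 3)*(l + 1)*(l + 3)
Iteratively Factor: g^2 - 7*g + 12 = (g - 3)*(g - 4)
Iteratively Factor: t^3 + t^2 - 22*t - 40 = (t - 5)*(t^2 + 6*t + 8) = (t - 5)*(t + 2)*(t + 4)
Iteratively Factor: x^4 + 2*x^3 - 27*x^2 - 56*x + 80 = (x + 4)*(x^3 - 2*x^2 - 19*x + 20) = (x - 1)*(x + 4)*(x^2 - x - 20) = (x - 1)*(x + 4)^2*(x - 5)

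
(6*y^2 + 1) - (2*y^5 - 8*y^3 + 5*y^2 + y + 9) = -2*y^5 + 8*y^3 + y^2 - y - 8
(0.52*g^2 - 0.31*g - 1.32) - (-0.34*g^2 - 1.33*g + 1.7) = 0.86*g^2 + 1.02*g - 3.02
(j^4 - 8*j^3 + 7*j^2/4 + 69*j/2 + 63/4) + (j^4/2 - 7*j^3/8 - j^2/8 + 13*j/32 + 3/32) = 3*j^4/2 - 71*j^3/8 + 13*j^2/8 + 1117*j/32 + 507/32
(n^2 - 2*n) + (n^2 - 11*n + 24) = 2*n^2 - 13*n + 24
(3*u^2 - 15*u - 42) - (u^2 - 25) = 2*u^2 - 15*u - 17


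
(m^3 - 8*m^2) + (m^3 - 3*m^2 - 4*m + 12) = 2*m^3 - 11*m^2 - 4*m + 12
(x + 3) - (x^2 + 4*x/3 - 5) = -x^2 - x/3 + 8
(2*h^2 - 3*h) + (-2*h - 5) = 2*h^2 - 5*h - 5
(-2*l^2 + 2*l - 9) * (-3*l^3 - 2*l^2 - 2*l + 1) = 6*l^5 - 2*l^4 + 27*l^3 + 12*l^2 + 20*l - 9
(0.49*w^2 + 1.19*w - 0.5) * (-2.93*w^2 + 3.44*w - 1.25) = -1.4357*w^4 - 1.8011*w^3 + 4.9461*w^2 - 3.2075*w + 0.625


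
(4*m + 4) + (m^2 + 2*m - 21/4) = m^2 + 6*m - 5/4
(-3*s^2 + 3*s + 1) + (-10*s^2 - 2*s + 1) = -13*s^2 + s + 2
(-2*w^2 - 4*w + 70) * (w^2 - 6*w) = -2*w^4 + 8*w^3 + 94*w^2 - 420*w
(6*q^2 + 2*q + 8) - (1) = 6*q^2 + 2*q + 7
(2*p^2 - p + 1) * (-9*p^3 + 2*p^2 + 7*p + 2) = -18*p^5 + 13*p^4 + 3*p^3 - p^2 + 5*p + 2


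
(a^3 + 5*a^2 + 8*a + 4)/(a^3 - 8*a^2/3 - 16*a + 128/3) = 3*(a^3 + 5*a^2 + 8*a + 4)/(3*a^3 - 8*a^2 - 48*a + 128)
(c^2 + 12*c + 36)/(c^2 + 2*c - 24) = (c + 6)/(c - 4)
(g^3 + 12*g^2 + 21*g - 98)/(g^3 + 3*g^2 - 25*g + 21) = (g^2 + 5*g - 14)/(g^2 - 4*g + 3)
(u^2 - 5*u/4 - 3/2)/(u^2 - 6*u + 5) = (4*u^2 - 5*u - 6)/(4*(u^2 - 6*u + 5))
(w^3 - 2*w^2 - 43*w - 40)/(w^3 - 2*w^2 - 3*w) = (w^2 - 3*w - 40)/(w*(w - 3))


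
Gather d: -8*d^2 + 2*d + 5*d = -8*d^2 + 7*d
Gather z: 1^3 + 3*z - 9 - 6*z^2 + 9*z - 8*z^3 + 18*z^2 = -8*z^3 + 12*z^2 + 12*z - 8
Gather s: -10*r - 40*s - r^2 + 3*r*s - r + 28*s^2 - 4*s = -r^2 - 11*r + 28*s^2 + s*(3*r - 44)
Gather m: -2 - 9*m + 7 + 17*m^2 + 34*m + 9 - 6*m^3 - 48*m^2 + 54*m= -6*m^3 - 31*m^2 + 79*m + 14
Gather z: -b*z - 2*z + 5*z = z*(3 - b)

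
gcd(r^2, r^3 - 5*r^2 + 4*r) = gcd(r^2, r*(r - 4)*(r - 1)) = r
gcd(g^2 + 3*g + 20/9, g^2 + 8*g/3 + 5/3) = g + 5/3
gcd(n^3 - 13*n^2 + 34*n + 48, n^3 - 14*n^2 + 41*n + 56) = n^2 - 7*n - 8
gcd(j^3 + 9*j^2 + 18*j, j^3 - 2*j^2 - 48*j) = j^2 + 6*j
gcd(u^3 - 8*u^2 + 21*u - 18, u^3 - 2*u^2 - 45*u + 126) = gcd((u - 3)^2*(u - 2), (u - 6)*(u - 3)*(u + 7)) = u - 3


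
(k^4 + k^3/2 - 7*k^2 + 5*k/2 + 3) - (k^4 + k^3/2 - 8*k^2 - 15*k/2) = k^2 + 10*k + 3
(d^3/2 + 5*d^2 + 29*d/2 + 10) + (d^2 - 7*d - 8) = d^3/2 + 6*d^2 + 15*d/2 + 2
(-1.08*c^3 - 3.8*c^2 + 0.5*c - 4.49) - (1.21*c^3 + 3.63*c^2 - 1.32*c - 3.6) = -2.29*c^3 - 7.43*c^2 + 1.82*c - 0.89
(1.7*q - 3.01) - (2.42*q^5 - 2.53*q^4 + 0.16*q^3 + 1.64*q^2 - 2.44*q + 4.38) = -2.42*q^5 + 2.53*q^4 - 0.16*q^3 - 1.64*q^2 + 4.14*q - 7.39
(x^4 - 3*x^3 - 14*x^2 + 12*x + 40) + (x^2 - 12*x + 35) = x^4 - 3*x^3 - 13*x^2 + 75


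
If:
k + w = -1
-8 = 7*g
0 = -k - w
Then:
No Solution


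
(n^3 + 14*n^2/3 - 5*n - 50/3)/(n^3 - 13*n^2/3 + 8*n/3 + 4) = (3*n^2 + 20*n + 25)/(3*n^2 - 7*n - 6)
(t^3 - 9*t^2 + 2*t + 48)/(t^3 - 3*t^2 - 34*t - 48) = (t - 3)/(t + 3)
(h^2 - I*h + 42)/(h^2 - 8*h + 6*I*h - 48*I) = (h - 7*I)/(h - 8)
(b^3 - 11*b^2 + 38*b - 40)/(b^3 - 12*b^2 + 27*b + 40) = (b^2 - 6*b + 8)/(b^2 - 7*b - 8)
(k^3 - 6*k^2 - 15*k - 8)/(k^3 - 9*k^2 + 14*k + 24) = (k^2 - 7*k - 8)/(k^2 - 10*k + 24)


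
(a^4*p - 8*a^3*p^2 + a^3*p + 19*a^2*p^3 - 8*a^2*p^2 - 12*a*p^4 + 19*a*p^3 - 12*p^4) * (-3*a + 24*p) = -3*a^5*p + 48*a^4*p^2 - 3*a^4*p - 249*a^3*p^3 + 48*a^3*p^2 + 492*a^2*p^4 - 249*a^2*p^3 - 288*a*p^5 + 492*a*p^4 - 288*p^5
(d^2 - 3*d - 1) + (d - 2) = d^2 - 2*d - 3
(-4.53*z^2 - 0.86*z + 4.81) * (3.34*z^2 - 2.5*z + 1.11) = -15.1302*z^4 + 8.4526*z^3 + 13.1871*z^2 - 12.9796*z + 5.3391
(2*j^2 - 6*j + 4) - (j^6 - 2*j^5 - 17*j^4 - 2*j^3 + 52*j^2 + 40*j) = -j^6 + 2*j^5 + 17*j^4 + 2*j^3 - 50*j^2 - 46*j + 4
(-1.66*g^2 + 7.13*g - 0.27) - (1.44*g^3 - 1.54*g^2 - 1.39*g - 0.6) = -1.44*g^3 - 0.12*g^2 + 8.52*g + 0.33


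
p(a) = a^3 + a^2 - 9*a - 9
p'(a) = 3*a^2 + 2*a - 9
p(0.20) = -10.75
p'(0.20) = -8.48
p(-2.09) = 5.05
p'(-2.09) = -0.08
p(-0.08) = -8.27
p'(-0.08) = -9.14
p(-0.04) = -8.64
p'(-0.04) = -9.08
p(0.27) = -11.34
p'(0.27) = -8.24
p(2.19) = -13.41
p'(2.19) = 9.77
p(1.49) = -16.88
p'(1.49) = 0.64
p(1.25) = -16.73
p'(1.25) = -1.81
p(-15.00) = -3024.00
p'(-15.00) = 636.00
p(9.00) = 720.00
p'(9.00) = 252.00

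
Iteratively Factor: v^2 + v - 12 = (v + 4)*(v - 3)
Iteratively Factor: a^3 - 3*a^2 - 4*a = (a)*(a^2 - 3*a - 4) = a*(a - 4)*(a + 1)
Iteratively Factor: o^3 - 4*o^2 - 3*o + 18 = (o + 2)*(o^2 - 6*o + 9) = (o - 3)*(o + 2)*(o - 3)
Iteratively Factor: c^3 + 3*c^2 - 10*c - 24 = (c + 4)*(c^2 - c - 6) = (c + 2)*(c + 4)*(c - 3)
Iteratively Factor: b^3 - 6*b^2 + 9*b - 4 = (b - 1)*(b^2 - 5*b + 4) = (b - 4)*(b - 1)*(b - 1)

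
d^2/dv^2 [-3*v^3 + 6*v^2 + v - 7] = 12 - 18*v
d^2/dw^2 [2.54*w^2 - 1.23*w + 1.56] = 5.08000000000000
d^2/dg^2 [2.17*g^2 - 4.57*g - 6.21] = 4.34000000000000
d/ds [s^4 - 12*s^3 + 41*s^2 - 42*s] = 4*s^3 - 36*s^2 + 82*s - 42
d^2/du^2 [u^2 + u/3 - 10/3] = 2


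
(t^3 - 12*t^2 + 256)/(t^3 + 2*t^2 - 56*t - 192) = (t - 8)/(t + 6)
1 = 1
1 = 1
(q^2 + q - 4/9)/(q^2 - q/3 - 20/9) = (3*q - 1)/(3*q - 5)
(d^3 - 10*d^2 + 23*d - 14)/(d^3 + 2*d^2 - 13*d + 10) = (d - 7)/(d + 5)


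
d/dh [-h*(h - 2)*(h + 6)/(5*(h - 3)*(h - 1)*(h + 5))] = (3*h^4 + 10*h^3 + 11*h^2 - 120*h + 180)/(5*(h^6 + 2*h^5 - 33*h^4 - 4*h^3 + 319*h^2 - 510*h + 225))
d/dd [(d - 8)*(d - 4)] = 2*d - 12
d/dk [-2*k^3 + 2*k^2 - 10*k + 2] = -6*k^2 + 4*k - 10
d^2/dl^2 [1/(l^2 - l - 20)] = 2*(l^2 - l - (2*l - 1)^2 - 20)/(-l^2 + l + 20)^3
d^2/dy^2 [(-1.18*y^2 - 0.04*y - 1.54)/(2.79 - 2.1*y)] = (3.5527136788005e-15*y^2 - 3.5527136788005e-15*y + 32.421996)/(9.261*y^3 - 36.9117*y^2 + 49.03983*y - 21.717639)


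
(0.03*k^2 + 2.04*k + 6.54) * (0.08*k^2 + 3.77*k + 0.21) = 0.0024*k^4 + 0.2763*k^3 + 8.2203*k^2 + 25.0842*k + 1.3734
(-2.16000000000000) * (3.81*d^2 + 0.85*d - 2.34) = -8.2296*d^2 - 1.836*d + 5.0544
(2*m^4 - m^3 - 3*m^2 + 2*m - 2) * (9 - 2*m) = -4*m^5 + 20*m^4 - 3*m^3 - 31*m^2 + 22*m - 18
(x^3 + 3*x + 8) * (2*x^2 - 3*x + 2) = 2*x^5 - 3*x^4 + 8*x^3 + 7*x^2 - 18*x + 16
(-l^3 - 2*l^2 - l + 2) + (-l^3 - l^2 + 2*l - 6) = -2*l^3 - 3*l^2 + l - 4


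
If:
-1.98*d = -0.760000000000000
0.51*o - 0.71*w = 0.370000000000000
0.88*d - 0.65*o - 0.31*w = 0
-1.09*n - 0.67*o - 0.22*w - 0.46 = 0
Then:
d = 0.38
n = -0.75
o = 0.57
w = -0.11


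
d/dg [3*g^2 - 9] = 6*g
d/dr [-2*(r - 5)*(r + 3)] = 4 - 4*r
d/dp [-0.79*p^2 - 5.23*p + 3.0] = -1.58*p - 5.23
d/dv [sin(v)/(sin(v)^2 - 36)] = (cos(v)^2 - 37)*cos(v)/(sin(v)^2 - 36)^2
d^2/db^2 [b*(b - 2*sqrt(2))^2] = 6*b - 8*sqrt(2)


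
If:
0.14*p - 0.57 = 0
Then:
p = 4.07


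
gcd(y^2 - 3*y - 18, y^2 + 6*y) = 1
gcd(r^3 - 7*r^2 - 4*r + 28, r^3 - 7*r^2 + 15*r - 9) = 1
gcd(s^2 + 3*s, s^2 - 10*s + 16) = 1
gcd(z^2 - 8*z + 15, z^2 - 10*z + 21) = z - 3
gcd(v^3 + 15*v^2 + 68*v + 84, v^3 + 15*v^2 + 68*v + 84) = v^3 + 15*v^2 + 68*v + 84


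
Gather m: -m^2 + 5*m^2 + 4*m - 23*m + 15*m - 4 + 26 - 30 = 4*m^2 - 4*m - 8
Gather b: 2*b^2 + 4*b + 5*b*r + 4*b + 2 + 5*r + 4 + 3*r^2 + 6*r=2*b^2 + b*(5*r + 8) + 3*r^2 + 11*r + 6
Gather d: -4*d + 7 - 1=6 - 4*d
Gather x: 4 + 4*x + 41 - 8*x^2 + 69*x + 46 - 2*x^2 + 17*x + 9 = -10*x^2 + 90*x + 100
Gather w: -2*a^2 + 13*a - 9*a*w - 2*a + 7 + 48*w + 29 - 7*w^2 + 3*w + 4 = -2*a^2 + 11*a - 7*w^2 + w*(51 - 9*a) + 40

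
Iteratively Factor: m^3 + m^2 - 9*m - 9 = (m - 3)*(m^2 + 4*m + 3) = (m - 3)*(m + 3)*(m + 1)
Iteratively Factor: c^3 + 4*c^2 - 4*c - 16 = (c + 2)*(c^2 + 2*c - 8) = (c + 2)*(c + 4)*(c - 2)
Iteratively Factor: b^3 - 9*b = (b)*(b^2 - 9) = b*(b + 3)*(b - 3)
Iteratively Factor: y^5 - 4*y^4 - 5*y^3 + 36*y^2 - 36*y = (y + 3)*(y^4 - 7*y^3 + 16*y^2 - 12*y) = (y - 2)*(y + 3)*(y^3 - 5*y^2 + 6*y) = y*(y - 2)*(y + 3)*(y^2 - 5*y + 6) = y*(y - 2)^2*(y + 3)*(y - 3)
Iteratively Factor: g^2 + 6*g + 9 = (g + 3)*(g + 3)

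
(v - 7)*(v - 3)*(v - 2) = v^3 - 12*v^2 + 41*v - 42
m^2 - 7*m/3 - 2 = (m - 3)*(m + 2/3)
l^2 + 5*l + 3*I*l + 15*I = (l + 5)*(l + 3*I)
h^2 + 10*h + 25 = (h + 5)^2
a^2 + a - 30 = (a - 5)*(a + 6)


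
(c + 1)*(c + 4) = c^2 + 5*c + 4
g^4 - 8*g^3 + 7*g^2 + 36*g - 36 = (g - 6)*(g - 3)*(g - 1)*(g + 2)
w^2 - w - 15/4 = (w - 5/2)*(w + 3/2)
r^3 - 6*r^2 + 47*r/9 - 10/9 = (r - 5)*(r - 2/3)*(r - 1/3)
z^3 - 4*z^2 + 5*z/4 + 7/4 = (z - 7/2)*(z - 1)*(z + 1/2)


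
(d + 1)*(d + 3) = d^2 + 4*d + 3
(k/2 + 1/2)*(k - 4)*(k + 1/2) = k^3/2 - 5*k^2/4 - 11*k/4 - 1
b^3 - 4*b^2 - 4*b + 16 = (b - 4)*(b - 2)*(b + 2)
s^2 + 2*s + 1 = (s + 1)^2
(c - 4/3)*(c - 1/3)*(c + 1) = c^3 - 2*c^2/3 - 11*c/9 + 4/9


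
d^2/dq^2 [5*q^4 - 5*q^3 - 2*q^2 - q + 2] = 60*q^2 - 30*q - 4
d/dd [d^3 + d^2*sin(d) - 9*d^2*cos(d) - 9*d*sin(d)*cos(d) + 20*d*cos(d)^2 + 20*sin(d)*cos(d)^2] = 9*d^2*sin(d) + d^2*cos(d) + 3*d^2 + 2*d*sin(d) - 20*d*sin(2*d) - 18*d*cos(d) - 9*d*cos(2*d) - 9*sin(2*d)/2 + 5*cos(d) + 10*cos(2*d) + 15*cos(3*d) + 10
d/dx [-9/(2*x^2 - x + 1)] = 9*(4*x - 1)/(2*x^2 - x + 1)^2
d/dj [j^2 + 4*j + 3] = 2*j + 4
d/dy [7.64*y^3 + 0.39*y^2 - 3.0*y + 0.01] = 22.92*y^2 + 0.78*y - 3.0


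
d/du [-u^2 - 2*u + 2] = -2*u - 2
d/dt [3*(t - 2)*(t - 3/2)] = 6*t - 21/2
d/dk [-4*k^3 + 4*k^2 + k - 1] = -12*k^2 + 8*k + 1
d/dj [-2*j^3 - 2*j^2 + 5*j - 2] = -6*j^2 - 4*j + 5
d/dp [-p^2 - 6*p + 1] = -2*p - 6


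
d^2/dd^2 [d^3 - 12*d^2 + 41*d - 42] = 6*d - 24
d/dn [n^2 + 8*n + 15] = 2*n + 8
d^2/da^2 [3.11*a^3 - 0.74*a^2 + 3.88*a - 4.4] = 18.66*a - 1.48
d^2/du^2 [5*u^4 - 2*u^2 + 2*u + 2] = 60*u^2 - 4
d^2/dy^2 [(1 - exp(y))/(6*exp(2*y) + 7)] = (-36*exp(4*y) + 144*exp(3*y) + 252*exp(2*y) - 168*exp(y) - 49)*exp(y)/(216*exp(6*y) + 756*exp(4*y) + 882*exp(2*y) + 343)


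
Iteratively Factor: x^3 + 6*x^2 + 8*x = (x + 2)*(x^2 + 4*x) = (x + 2)*(x + 4)*(x)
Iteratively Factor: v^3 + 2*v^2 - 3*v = (v)*(v^2 + 2*v - 3) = v*(v + 3)*(v - 1)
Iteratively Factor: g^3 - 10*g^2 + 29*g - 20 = (g - 4)*(g^2 - 6*g + 5) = (g - 4)*(g - 1)*(g - 5)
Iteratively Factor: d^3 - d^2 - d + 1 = (d - 1)*(d^2 - 1) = (d - 1)^2*(d + 1)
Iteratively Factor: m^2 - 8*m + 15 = (m - 3)*(m - 5)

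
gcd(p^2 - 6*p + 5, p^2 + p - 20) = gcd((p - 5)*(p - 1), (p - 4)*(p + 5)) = 1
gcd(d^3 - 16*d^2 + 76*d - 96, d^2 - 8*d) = d - 8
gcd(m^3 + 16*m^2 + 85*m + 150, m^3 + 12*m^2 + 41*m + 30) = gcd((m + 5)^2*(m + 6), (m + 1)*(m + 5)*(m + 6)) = m^2 + 11*m + 30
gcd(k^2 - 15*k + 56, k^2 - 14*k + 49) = k - 7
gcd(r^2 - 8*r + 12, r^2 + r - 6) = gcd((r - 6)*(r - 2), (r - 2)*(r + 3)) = r - 2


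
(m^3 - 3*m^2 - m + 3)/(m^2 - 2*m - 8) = (-m^3 + 3*m^2 + m - 3)/(-m^2 + 2*m + 8)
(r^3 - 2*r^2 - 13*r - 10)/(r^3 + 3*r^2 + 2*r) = (r - 5)/r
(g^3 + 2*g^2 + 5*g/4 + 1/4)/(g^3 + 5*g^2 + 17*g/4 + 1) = (g + 1)/(g + 4)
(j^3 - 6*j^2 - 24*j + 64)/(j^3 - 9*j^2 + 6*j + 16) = (j + 4)/(j + 1)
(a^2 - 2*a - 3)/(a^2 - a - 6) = (a + 1)/(a + 2)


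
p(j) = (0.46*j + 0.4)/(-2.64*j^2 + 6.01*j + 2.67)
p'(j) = (0.46*j + 0.4)*(5.28*j - 6.01)/(-2.64*j^2 + 6.01*j + 2.67)^2 + 0.46/(-2.64*j^2 + 6.01*j + 2.67)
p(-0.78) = -0.01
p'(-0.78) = -0.16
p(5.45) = -0.07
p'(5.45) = 0.03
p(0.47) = 0.13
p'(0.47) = 0.00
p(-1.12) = 0.02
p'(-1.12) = -0.04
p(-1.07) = 0.01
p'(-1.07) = -0.04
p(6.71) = -0.05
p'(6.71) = 0.01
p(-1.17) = 0.02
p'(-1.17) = -0.03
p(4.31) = -0.12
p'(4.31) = 0.07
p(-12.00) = 0.01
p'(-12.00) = 0.00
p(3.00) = -0.58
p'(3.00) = 1.72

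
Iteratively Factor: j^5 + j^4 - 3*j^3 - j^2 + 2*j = (j)*(j^4 + j^3 - 3*j^2 - j + 2) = j*(j - 1)*(j^3 + 2*j^2 - j - 2) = j*(j - 1)*(j + 1)*(j^2 + j - 2) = j*(j - 1)^2*(j + 1)*(j + 2)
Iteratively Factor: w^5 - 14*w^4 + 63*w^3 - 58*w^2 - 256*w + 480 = (w - 3)*(w^4 - 11*w^3 + 30*w^2 + 32*w - 160) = (w - 4)*(w - 3)*(w^3 - 7*w^2 + 2*w + 40) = (w - 4)^2*(w - 3)*(w^2 - 3*w - 10) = (w - 5)*(w - 4)^2*(w - 3)*(w + 2)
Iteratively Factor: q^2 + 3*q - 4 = (q - 1)*(q + 4)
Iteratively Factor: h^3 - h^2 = (h - 1)*(h^2) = h*(h - 1)*(h)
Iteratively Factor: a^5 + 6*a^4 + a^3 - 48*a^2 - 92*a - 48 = (a + 2)*(a^4 + 4*a^3 - 7*a^2 - 34*a - 24) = (a + 1)*(a + 2)*(a^3 + 3*a^2 - 10*a - 24) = (a + 1)*(a + 2)*(a + 4)*(a^2 - a - 6) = (a - 3)*(a + 1)*(a + 2)*(a + 4)*(a + 2)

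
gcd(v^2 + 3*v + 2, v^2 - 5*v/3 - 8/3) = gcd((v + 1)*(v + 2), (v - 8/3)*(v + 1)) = v + 1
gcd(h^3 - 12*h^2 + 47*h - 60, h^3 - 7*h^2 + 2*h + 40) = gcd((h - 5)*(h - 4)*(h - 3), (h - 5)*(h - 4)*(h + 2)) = h^2 - 9*h + 20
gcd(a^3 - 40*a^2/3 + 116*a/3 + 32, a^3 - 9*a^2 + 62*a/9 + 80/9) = a^2 - 22*a/3 - 16/3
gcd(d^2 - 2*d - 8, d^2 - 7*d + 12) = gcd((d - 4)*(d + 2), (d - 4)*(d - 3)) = d - 4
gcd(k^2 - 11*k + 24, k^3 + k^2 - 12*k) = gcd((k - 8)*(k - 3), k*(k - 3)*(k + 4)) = k - 3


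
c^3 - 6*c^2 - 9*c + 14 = (c - 7)*(c - 1)*(c + 2)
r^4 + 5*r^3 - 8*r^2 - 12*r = r*(r - 2)*(r + 1)*(r + 6)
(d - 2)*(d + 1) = d^2 - d - 2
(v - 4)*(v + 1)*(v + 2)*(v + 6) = v^4 + 5*v^3 - 16*v^2 - 68*v - 48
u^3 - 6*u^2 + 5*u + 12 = (u - 4)*(u - 3)*(u + 1)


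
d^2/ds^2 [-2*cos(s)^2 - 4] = 4*cos(2*s)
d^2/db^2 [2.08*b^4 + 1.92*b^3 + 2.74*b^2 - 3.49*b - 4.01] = 24.96*b^2 + 11.52*b + 5.48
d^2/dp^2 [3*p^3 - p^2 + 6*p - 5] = 18*p - 2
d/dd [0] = 0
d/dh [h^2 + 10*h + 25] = 2*h + 10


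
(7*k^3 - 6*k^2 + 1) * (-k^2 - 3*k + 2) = -7*k^5 - 15*k^4 + 32*k^3 - 13*k^2 - 3*k + 2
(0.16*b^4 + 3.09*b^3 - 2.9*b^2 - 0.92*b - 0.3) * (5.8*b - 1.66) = 0.928*b^5 + 17.6564*b^4 - 21.9494*b^3 - 0.522*b^2 - 0.2128*b + 0.498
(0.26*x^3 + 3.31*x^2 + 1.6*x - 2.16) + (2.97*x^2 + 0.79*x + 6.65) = 0.26*x^3 + 6.28*x^2 + 2.39*x + 4.49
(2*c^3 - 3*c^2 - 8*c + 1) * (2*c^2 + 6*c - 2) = 4*c^5 + 6*c^4 - 38*c^3 - 40*c^2 + 22*c - 2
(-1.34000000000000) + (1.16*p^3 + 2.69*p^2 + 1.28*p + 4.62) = 1.16*p^3 + 2.69*p^2 + 1.28*p + 3.28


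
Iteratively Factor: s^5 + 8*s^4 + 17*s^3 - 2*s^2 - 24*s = (s - 1)*(s^4 + 9*s^3 + 26*s^2 + 24*s) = (s - 1)*(s + 4)*(s^3 + 5*s^2 + 6*s) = (s - 1)*(s + 2)*(s + 4)*(s^2 + 3*s) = s*(s - 1)*(s + 2)*(s + 4)*(s + 3)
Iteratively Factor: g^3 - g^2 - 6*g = (g + 2)*(g^2 - 3*g) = g*(g + 2)*(g - 3)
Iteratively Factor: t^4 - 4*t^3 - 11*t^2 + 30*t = (t - 2)*(t^3 - 2*t^2 - 15*t) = (t - 2)*(t + 3)*(t^2 - 5*t) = t*(t - 2)*(t + 3)*(t - 5)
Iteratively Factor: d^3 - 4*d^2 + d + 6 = (d + 1)*(d^2 - 5*d + 6) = (d - 3)*(d + 1)*(d - 2)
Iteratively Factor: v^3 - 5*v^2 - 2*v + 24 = (v - 3)*(v^2 - 2*v - 8) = (v - 3)*(v + 2)*(v - 4)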